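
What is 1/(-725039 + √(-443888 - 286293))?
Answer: -725039/525682281702 - I*√730181/525682281702 ≈ -1.3792e-6 - 1.6255e-9*I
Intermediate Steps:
1/(-725039 + √(-443888 - 286293)) = 1/(-725039 + √(-730181)) = 1/(-725039 + I*√730181)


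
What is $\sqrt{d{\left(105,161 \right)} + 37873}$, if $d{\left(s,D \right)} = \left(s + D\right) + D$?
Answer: $10 \sqrt{383} \approx 195.7$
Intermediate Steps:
$d{\left(s,D \right)} = s + 2 D$ ($d{\left(s,D \right)} = \left(D + s\right) + D = s + 2 D$)
$\sqrt{d{\left(105,161 \right)} + 37873} = \sqrt{\left(105 + 2 \cdot 161\right) + 37873} = \sqrt{\left(105 + 322\right) + 37873} = \sqrt{427 + 37873} = \sqrt{38300} = 10 \sqrt{383}$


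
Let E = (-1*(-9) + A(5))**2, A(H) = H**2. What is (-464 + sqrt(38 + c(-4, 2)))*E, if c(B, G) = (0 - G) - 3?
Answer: -536384 + 1156*sqrt(33) ≈ -5.2974e+5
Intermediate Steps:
E = 1156 (E = (-1*(-9) + 5**2)**2 = (9 + 25)**2 = 34**2 = 1156)
c(B, G) = -3 - G (c(B, G) = -G - 3 = -3 - G)
(-464 + sqrt(38 + c(-4, 2)))*E = (-464 + sqrt(38 + (-3 - 1*2)))*1156 = (-464 + sqrt(38 + (-3 - 2)))*1156 = (-464 + sqrt(38 - 5))*1156 = (-464 + sqrt(33))*1156 = -536384 + 1156*sqrt(33)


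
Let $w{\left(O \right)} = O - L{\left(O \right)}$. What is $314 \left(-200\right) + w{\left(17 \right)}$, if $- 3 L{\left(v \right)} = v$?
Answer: $- \frac{188332}{3} \approx -62777.0$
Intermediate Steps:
$L{\left(v \right)} = - \frac{v}{3}$
$w{\left(O \right)} = \frac{4 O}{3}$ ($w{\left(O \right)} = O - - \frac{O}{3} = O + \frac{O}{3} = \frac{4 O}{3}$)
$314 \left(-200\right) + w{\left(17 \right)} = 314 \left(-200\right) + \frac{4}{3} \cdot 17 = -62800 + \frac{68}{3} = - \frac{188332}{3}$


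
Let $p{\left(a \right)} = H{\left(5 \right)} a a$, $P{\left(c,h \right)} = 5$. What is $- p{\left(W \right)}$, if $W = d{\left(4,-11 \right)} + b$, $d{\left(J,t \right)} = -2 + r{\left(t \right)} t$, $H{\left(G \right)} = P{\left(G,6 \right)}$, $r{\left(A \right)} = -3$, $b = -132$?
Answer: $-51005$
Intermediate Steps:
$H{\left(G \right)} = 5$
$d{\left(J,t \right)} = -2 - 3 t$
$W = -101$ ($W = \left(-2 - -33\right) - 132 = \left(-2 + 33\right) - 132 = 31 - 132 = -101$)
$p{\left(a \right)} = 5 a^{2}$ ($p{\left(a \right)} = 5 a a = 5 a^{2}$)
$- p{\left(W \right)} = - 5 \left(-101\right)^{2} = - 5 \cdot 10201 = \left(-1\right) 51005 = -51005$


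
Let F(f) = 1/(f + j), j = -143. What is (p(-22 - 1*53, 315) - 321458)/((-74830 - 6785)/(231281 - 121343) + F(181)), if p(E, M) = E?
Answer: 111937534021/249286 ≈ 4.4903e+5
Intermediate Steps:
F(f) = 1/(-143 + f) (F(f) = 1/(f - 143) = 1/(-143 + f))
(p(-22 - 1*53, 315) - 321458)/((-74830 - 6785)/(231281 - 121343) + F(181)) = ((-22 - 1*53) - 321458)/((-74830 - 6785)/(231281 - 121343) + 1/(-143 + 181)) = ((-22 - 53) - 321458)/(-81615/109938 + 1/38) = (-75 - 321458)/(-81615*1/109938 + 1/38) = -321533/(-27205/36646 + 1/38) = -321533/(-249286/348137) = -321533*(-348137/249286) = 111937534021/249286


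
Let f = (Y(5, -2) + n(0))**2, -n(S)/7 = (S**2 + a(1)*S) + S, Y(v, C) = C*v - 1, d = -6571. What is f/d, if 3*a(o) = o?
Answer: -121/6571 ≈ -0.018414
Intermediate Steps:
a(o) = o/3
Y(v, C) = -1 + C*v
n(S) = -7*S**2 - 28*S/3 (n(S) = -7*((S**2 + ((1/3)*1)*S) + S) = -7*((S**2 + S/3) + S) = -7*(S**2 + 4*S/3) = -7*S**2 - 28*S/3)
f = 121 (f = ((-1 - 2*5) - 7/3*0*(4 + 3*0))**2 = ((-1 - 10) - 7/3*0*(4 + 0))**2 = (-11 - 7/3*0*4)**2 = (-11 + 0)**2 = (-11)**2 = 121)
f/d = 121/(-6571) = 121*(-1/6571) = -121/6571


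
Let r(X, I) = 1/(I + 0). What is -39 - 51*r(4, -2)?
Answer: -27/2 ≈ -13.500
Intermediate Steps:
r(X, I) = 1/I
-39 - 51*r(4, -2) = -39 - 51/(-2) = -39 - 51*(-½) = -39 + 51/2 = -27/2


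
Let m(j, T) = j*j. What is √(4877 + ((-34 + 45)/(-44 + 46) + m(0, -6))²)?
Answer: 3*√2181/2 ≈ 70.052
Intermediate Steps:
m(j, T) = j²
√(4877 + ((-34 + 45)/(-44 + 46) + m(0, -6))²) = √(4877 + ((-34 + 45)/(-44 + 46) + 0²)²) = √(4877 + (11/2 + 0)²) = √(4877 + (11/2)²) = √(4877 + 121/4) = √(19629/4) = 3*√2181/2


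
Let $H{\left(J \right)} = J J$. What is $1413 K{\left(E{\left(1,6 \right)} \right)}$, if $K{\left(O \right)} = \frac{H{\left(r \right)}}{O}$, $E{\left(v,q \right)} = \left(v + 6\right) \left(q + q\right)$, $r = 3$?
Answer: $\frac{4239}{28} \approx 151.39$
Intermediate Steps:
$H{\left(J \right)} = J^{2}$
$E{\left(v,q \right)} = 2 q \left(6 + v\right)$ ($E{\left(v,q \right)} = \left(6 + v\right) 2 q = 2 q \left(6 + v\right)$)
$K{\left(O \right)} = \frac{9}{O}$ ($K{\left(O \right)} = \frac{3^{2}}{O} = \frac{9}{O}$)
$1413 K{\left(E{\left(1,6 \right)} \right)} = 1413 \frac{9}{2 \cdot 6 \left(6 + 1\right)} = 1413 \frac{9}{2 \cdot 6 \cdot 7} = 1413 \cdot \frac{9}{84} = 1413 \cdot 9 \cdot \frac{1}{84} = 1413 \cdot \frac{3}{28} = \frac{4239}{28}$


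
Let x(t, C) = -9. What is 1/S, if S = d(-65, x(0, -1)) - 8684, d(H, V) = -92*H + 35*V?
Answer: -1/3019 ≈ -0.00033124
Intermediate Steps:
S = -3019 (S = (-92*(-65) + 35*(-9)) - 8684 = (5980 - 315) - 8684 = 5665 - 8684 = -3019)
1/S = 1/(-3019) = -1/3019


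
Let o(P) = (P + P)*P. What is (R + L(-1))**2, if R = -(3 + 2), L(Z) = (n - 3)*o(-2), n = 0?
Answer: 841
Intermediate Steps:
o(P) = 2*P**2 (o(P) = (2*P)*P = 2*P**2)
L(Z) = -24 (L(Z) = (0 - 3)*(2*(-2)**2) = -6*4 = -3*8 = -24)
R = -5 (R = -1*5 = -5)
(R + L(-1))**2 = (-5 - 24)**2 = (-29)**2 = 841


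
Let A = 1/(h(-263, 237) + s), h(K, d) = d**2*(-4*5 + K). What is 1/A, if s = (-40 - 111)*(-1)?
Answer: -15895676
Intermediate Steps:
h(K, d) = d**2*(-20 + K)
s = 151 (s = -151*(-1) = 151)
A = -1/15895676 (A = 1/(237**2*(-20 - 263) + 151) = 1/(56169*(-283) + 151) = 1/(-15895827 + 151) = 1/(-15895676) = -1/15895676 ≈ -6.2910e-8)
1/A = 1/(-1/15895676) = -15895676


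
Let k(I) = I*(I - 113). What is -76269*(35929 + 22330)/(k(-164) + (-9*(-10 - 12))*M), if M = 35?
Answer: -4443355671/52358 ≈ -84865.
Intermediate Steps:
k(I) = I*(-113 + I)
-76269*(35929 + 22330)/(k(-164) + (-9*(-10 - 12))*M) = -76269*(35929 + 22330)/(-164*(-113 - 164) - 9*(-10 - 12)*35) = -76269*58259/(-164*(-277) - 9*(-22)*35) = -76269*58259/(45428 + 198*35) = -76269*58259/(45428 + 6930) = -76269/(52358*(1/58259)) = -76269/52358/58259 = -76269*58259/52358 = -4443355671/52358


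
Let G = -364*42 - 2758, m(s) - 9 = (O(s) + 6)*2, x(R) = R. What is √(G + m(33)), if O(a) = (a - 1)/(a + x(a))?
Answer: I*√19628169/33 ≈ 134.25*I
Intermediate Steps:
O(a) = (-1 + a)/(2*a) (O(a) = (a - 1)/(a + a) = (-1 + a)/((2*a)) = (-1 + a)*(1/(2*a)) = (-1 + a)/(2*a))
m(s) = 21 + (-1 + s)/s (m(s) = 9 + ((-1 + s)/(2*s) + 6)*2 = 9 + (6 + (-1 + s)/(2*s))*2 = 9 + (12 + (-1 + s)/s) = 21 + (-1 + s)/s)
G = -18046 (G = -15288 - 2758 = -18046)
√(G + m(33)) = √(-18046 + (22 - 1/33)) = √(-18046 + 725/33) = √(-594793/33) = I*√19628169/33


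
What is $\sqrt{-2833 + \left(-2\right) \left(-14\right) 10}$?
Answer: $i \sqrt{2553} \approx 50.527 i$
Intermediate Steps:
$\sqrt{-2833 + \left(-2\right) \left(-14\right) 10} = \sqrt{-2833 + 28 \cdot 10} = \sqrt{-2833 + 280} = \sqrt{-2553} = i \sqrt{2553}$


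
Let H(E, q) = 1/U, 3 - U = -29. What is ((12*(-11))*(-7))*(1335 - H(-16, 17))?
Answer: 9868089/8 ≈ 1.2335e+6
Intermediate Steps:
U = 32 (U = 3 - 1*(-29) = 3 + 29 = 32)
H(E, q) = 1/32
((12*(-11))*(-7))*(1335 - H(-16, 17)) = ((12*(-11))*(-7))*(1335 - 1*1/32) = (-132*(-7))*(1335 - 1/32) = 924*(42719/32) = 9868089/8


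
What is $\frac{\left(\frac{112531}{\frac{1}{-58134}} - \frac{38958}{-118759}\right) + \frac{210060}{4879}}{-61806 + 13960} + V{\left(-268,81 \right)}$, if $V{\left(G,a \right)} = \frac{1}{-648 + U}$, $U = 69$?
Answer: $\frac{1097357899477384083191}{8025859525303137} \approx 1.3673 \cdot 10^{5}$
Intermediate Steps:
$V{\left(G,a \right)} = - \frac{1}{579}$ ($V{\left(G,a \right)} = \frac{1}{-648 + 69} = \frac{1}{-579} = - \frac{1}{579}$)
$\frac{\left(\frac{112531}{\frac{1}{-58134}} - \frac{38958}{-118759}\right) + \frac{210060}{4879}}{-61806 + 13960} + V{\left(-268,81 \right)} = \frac{\left(\frac{112531}{\frac{1}{-58134}} - \frac{38958}{-118759}\right) + \frac{210060}{4879}}{-61806 + 13960} - \frac{1}{579} = \frac{\left(\frac{112531}{- \frac{1}{58134}} - - \frac{38958}{118759}\right) + 210060 \cdot \frac{1}{4879}}{-47846} - \frac{1}{579} = \left(\left(112531 \left(-58134\right) + \frac{38958}{118759}\right) + \frac{210060}{4879}\right) \left(- \frac{1}{47846}\right) - \frac{1}{579} = \left(\left(-6541877154 + \frac{38958}{118759}\right) + \frac{210060}{4879}\right) \left(- \frac{1}{47846}\right) - \frac{1}{579} = \left(- \frac{776906788892928}{118759} + \frac{210060}{4879}\right) \left(- \frac{1}{47846}\right) - \frac{1}{579} = \left(- \frac{3790528198062080172}{579425161}\right) \left(- \frac{1}{47846}\right) - \frac{1}{579} = \frac{1895264099031040086}{13861588126603} - \frac{1}{579} = \frac{1097357899477384083191}{8025859525303137}$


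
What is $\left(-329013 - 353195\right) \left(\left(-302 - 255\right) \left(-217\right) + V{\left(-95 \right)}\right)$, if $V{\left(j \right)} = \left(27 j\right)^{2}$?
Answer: $-4570857727552$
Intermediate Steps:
$V{\left(j \right)} = 729 j^{2}$
$\left(-329013 - 353195\right) \left(\left(-302 - 255\right) \left(-217\right) + V{\left(-95 \right)}\right) = \left(-329013 - 353195\right) \left(\left(-302 - 255\right) \left(-217\right) + 729 \left(-95\right)^{2}\right) = - 682208 \left(\left(-557\right) \left(-217\right) + 729 \cdot 9025\right) = - 682208 \left(120869 + 6579225\right) = \left(-682208\right) 6700094 = -4570857727552$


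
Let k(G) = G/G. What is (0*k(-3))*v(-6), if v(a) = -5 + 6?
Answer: 0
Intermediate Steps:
v(a) = 1
k(G) = 1
(0*k(-3))*v(-6) = (0*1)*1 = 0*1 = 0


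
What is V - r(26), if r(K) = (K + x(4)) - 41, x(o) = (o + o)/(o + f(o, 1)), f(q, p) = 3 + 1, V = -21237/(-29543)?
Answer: 434839/29543 ≈ 14.719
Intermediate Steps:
V = 21237/29543 (V = -21237*(-1/29543) = 21237/29543 ≈ 0.71885)
f(q, p) = 4
x(o) = 2*o/(4 + o) (x(o) = (o + o)/(o + 4) = (2*o)/(4 + o) = 2*o/(4 + o))
r(K) = -40 + K (r(K) = (K + 2*4/(4 + 4)) - 41 = (K + 2*4/8) - 41 = (K + 2*4*(1/8)) - 41 = (K + 1) - 41 = (1 + K) - 41 = -40 + K)
V - r(26) = 21237/29543 - (-40 + 26) = 21237/29543 - 1*(-14) = 21237/29543 + 14 = 434839/29543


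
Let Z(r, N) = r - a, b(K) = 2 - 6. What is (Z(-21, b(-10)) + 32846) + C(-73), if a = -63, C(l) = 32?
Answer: 32920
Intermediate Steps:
b(K) = -4
Z(r, N) = 63 + r (Z(r, N) = r - 1*(-63) = r + 63 = 63 + r)
(Z(-21, b(-10)) + 32846) + C(-73) = ((63 - 21) + 32846) + 32 = (42 + 32846) + 32 = 32888 + 32 = 32920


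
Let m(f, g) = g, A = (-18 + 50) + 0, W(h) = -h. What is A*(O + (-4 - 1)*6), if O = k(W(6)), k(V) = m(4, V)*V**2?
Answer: -7872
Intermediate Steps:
A = 32 (A = 32 + 0 = 32)
k(V) = V**3 (k(V) = V*V**2 = V**3)
O = -216 (O = (-1*6)**3 = (-6)**3 = -216)
A*(O + (-4 - 1)*6) = 32*(-216 + (-4 - 1)*6) = 32*(-216 - 5*6) = 32*(-216 - 30) = 32*(-246) = -7872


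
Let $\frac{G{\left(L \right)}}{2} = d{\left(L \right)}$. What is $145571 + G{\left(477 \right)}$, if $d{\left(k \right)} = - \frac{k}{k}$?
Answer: $145569$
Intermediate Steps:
$d{\left(k \right)} = -1$ ($d{\left(k \right)} = \left(-1\right) 1 = -1$)
$G{\left(L \right)} = -2$ ($G{\left(L \right)} = 2 \left(-1\right) = -2$)
$145571 + G{\left(477 \right)} = 145571 - 2 = 145569$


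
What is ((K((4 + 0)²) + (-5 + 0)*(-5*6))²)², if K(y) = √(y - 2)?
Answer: (150 + √14)⁴ ≈ 5.5868e+8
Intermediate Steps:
K(y) = √(-2 + y)
((K((4 + 0)²) + (-5 + 0)*(-5*6))²)² = ((√(-2 + (4 + 0)²) + (-5 + 0)*(-5*6))²)² = ((√(-2 + 4²) - 5*(-30))²)² = ((√(-2 + 16) + 150)²)² = ((√14 + 150)²)² = ((150 + √14)²)² = (150 + √14)⁴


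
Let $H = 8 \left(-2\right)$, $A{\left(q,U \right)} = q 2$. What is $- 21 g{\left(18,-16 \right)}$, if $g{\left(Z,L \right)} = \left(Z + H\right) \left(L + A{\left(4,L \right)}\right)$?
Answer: $336$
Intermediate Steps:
$A{\left(q,U \right)} = 2 q$
$H = -16$
$g{\left(Z,L \right)} = \left(-16 + Z\right) \left(8 + L\right)$ ($g{\left(Z,L \right)} = \left(Z - 16\right) \left(L + 2 \cdot 4\right) = \left(-16 + Z\right) \left(L + 8\right) = \left(-16 + Z\right) \left(8 + L\right)$)
$- 21 g{\left(18,-16 \right)} = - 21 \left(-128 - -256 + 8 \cdot 18 - 288\right) = - 21 \left(-128 + 256 + 144 - 288\right) = \left(-21\right) \left(-16\right) = 336$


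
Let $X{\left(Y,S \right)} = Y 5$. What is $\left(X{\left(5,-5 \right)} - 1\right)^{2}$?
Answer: $576$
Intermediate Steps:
$X{\left(Y,S \right)} = 5 Y$
$\left(X{\left(5,-5 \right)} - 1\right)^{2} = \left(5 \cdot 5 - 1\right)^{2} = \left(25 - 1\right)^{2} = 24^{2} = 576$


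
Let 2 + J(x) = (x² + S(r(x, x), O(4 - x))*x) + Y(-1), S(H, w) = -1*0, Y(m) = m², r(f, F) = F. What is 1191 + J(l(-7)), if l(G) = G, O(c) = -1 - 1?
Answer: 1239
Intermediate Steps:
O(c) = -2
S(H, w) = 0
J(x) = -1 + x² (J(x) = -2 + ((x² + 0*x) + (-1)²) = -2 + ((x² + 0) + 1) = -2 + (x² + 1) = -2 + (1 + x²) = -1 + x²)
1191 + J(l(-7)) = 1191 + (-1 + (-7)²) = 1191 + (-1 + 49) = 1191 + 48 = 1239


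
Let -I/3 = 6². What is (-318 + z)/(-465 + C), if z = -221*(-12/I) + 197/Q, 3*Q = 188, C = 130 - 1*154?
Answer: 574285/827388 ≈ 0.69409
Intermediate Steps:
C = -24 (C = 130 - 154 = -24)
Q = 188/3 (Q = (⅓)*188 = 188/3 ≈ 62.667)
I = -108 (I = -3*6² = -3*36 = -108)
z = -36229/1692 (z = -221/((-108/(-12))) + 197/(188/3) = -221/((-108*(-1/12))) + 197*(3/188) = -221/9 + 591/188 = -36229/1692 ≈ -21.412)
(-318 + z)/(-465 + C) = (-318 - 36229/1692)/(-465 - 24) = -574285/1692/(-489) = -574285/1692*(-1/489) = 574285/827388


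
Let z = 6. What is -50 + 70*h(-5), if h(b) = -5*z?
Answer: -2150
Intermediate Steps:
h(b) = -30 (h(b) = -5*6 = -30)
-50 + 70*h(-5) = -50 + 70*(-30) = -50 - 2100 = -2150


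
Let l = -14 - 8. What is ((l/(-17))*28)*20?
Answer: 12320/17 ≈ 724.71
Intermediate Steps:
l = -22
((l/(-17))*28)*20 = (-22/(-17)*28)*20 = (-22*(-1/17)*28)*20 = ((22/17)*28)*20 = (616/17)*20 = 12320/17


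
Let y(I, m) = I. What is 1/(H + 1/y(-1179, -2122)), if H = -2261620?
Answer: -1179/2666449981 ≈ -4.4216e-7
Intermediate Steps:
1/(H + 1/y(-1179, -2122)) = 1/(-2261620 + 1/(-1179)) = 1/(-2261620 - 1/1179) = 1/(-2666449981/1179) = -1179/2666449981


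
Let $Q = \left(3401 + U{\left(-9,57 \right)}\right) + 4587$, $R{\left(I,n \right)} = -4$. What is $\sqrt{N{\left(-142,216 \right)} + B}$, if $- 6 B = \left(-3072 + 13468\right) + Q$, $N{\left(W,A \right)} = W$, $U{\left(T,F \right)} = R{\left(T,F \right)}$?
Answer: $\frac{4 i \sqrt{1803}}{3} \approx 56.616 i$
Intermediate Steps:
$U{\left(T,F \right)} = -4$
$Q = 7984$ ($Q = \left(3401 - 4\right) + 4587 = 3397 + 4587 = 7984$)
$B = - \frac{9190}{3}$ ($B = - \frac{\left(-3072 + 13468\right) + 7984}{6} = - \frac{10396 + 7984}{6} = \left(- \frac{1}{6}\right) 18380 = - \frac{9190}{3} \approx -3063.3$)
$\sqrt{N{\left(-142,216 \right)} + B} = \sqrt{-142 - \frac{9190}{3}} = \sqrt{- \frac{9616}{3}} = \frac{4 i \sqrt{1803}}{3}$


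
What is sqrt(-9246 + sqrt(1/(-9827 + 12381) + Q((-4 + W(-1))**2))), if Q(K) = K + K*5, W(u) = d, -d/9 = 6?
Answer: sqrt(-60310881336 + 2554*sqrt(131658539098))/2554 ≈ 95.415*I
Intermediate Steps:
d = -54 (d = -9*6 = -54)
W(u) = -54
Q(K) = 6*K (Q(K) = K + 5*K = 6*K)
sqrt(-9246 + sqrt(1/(-9827 + 12381) + Q((-4 + W(-1))**2))) = sqrt(-9246 + sqrt(1/(-9827 + 12381) + 6*(-4 - 54)**2)) = sqrt(-9246 + sqrt(1/2554 + 6*(-58)**2)) = sqrt(-9246 + sqrt(1/2554 + 6*3364)) = sqrt(-9246 + sqrt(1/2554 + 20184)) = sqrt(-9246 + sqrt(51549937/2554)) = sqrt(-9246 + sqrt(131658539098)/2554)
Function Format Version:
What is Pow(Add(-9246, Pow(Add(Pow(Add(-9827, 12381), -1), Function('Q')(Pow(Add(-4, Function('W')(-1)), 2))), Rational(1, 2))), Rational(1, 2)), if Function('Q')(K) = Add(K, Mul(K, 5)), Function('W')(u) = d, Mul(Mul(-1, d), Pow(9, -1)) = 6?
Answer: Mul(Rational(1, 2554), Pow(Add(-60310881336, Mul(2554, Pow(131658539098, Rational(1, 2)))), Rational(1, 2))) ≈ Mul(95.415, I)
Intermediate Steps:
d = -54 (d = Mul(-9, 6) = -54)
Function('W')(u) = -54
Function('Q')(K) = Mul(6, K) (Function('Q')(K) = Add(K, Mul(5, K)) = Mul(6, K))
Pow(Add(-9246, Pow(Add(Pow(Add(-9827, 12381), -1), Function('Q')(Pow(Add(-4, Function('W')(-1)), 2))), Rational(1, 2))), Rational(1, 2)) = Pow(Add(-9246, Pow(Add(Pow(Add(-9827, 12381), -1), Mul(6, Pow(Add(-4, -54), 2))), Rational(1, 2))), Rational(1, 2)) = Pow(Add(-9246, Pow(Add(Pow(2554, -1), Mul(6, Pow(-58, 2))), Rational(1, 2))), Rational(1, 2)) = Pow(Add(-9246, Pow(Add(Rational(1, 2554), Mul(6, 3364)), Rational(1, 2))), Rational(1, 2)) = Pow(Add(-9246, Pow(Add(Rational(1, 2554), 20184), Rational(1, 2))), Rational(1, 2)) = Pow(Add(-9246, Pow(Rational(51549937, 2554), Rational(1, 2))), Rational(1, 2)) = Pow(Add(-9246, Mul(Rational(1, 2554), Pow(131658539098, Rational(1, 2)))), Rational(1, 2))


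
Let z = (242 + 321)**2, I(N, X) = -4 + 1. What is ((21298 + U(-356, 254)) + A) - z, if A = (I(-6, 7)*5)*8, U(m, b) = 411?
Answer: -295380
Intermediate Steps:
I(N, X) = -3
A = -120 (A = -3*5*8 = -15*8 = -120)
z = 316969 (z = 563**2 = 316969)
((21298 + U(-356, 254)) + A) - z = ((21298 + 411) - 120) - 1*316969 = (21709 - 120) - 316969 = 21589 - 316969 = -295380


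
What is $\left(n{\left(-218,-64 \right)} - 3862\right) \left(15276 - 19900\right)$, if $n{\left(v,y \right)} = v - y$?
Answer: $18569984$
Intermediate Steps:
$\left(n{\left(-218,-64 \right)} - 3862\right) \left(15276 - 19900\right) = \left(\left(-218 - -64\right) - 3862\right) \left(15276 - 19900\right) = \left(\left(-218 + 64\right) - 3862\right) \left(-4624\right) = \left(-154 - 3862\right) \left(-4624\right) = \left(-4016\right) \left(-4624\right) = 18569984$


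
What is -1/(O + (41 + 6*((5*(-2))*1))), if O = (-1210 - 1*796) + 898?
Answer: 1/1127 ≈ 0.00088731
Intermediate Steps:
O = -1108 (O = (-1210 - 796) + 898 = -2006 + 898 = -1108)
-1/(O + (41 + 6*((5*(-2))*1))) = -1/(-1108 + (41 + 6*((5*(-2))*1))) = -1/(-1108 + (41 + 6*(-10*1))) = -1/(-1108 + (41 + 6*(-10))) = -1/(-1108 + (41 - 60)) = -1/(-1108 - 19) = -1/(-1127) = -1*(-1/1127) = 1/1127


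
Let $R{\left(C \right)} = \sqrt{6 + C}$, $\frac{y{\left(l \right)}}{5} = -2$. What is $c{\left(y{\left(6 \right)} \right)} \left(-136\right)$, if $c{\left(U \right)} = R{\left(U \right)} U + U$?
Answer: $1360 + 2720 i \approx 1360.0 + 2720.0 i$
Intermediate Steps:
$y{\left(l \right)} = -10$ ($y{\left(l \right)} = 5 \left(-2\right) = -10$)
$c{\left(U \right)} = U + U \sqrt{6 + U}$ ($c{\left(U \right)} = \sqrt{6 + U} U + U = U \sqrt{6 + U} + U = U + U \sqrt{6 + U}$)
$c{\left(y{\left(6 \right)} \right)} \left(-136\right) = - 10 \left(1 + \sqrt{6 - 10}\right) \left(-136\right) = - 10 \left(1 + \sqrt{-4}\right) \left(-136\right) = - 10 \left(1 + 2 i\right) \left(-136\right) = \left(-10 - 20 i\right) \left(-136\right) = 1360 + 2720 i$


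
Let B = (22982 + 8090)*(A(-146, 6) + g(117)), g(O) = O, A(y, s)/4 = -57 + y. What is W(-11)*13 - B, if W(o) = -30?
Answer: 21594650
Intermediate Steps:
A(y, s) = -228 + 4*y (A(y, s) = 4*(-57 + y) = -228 + 4*y)
B = -21595040 (B = (22982 + 8090)*((-228 + 4*(-146)) + 117) = 31072*((-228 - 584) + 117) = 31072*(-812 + 117) = 31072*(-695) = -21595040)
W(-11)*13 - B = -30*13 - 1*(-21595040) = -390 + 21595040 = 21594650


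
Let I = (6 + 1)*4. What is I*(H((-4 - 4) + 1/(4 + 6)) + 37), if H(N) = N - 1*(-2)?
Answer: 4354/5 ≈ 870.80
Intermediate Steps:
I = 28 (I = 7*4 = 28)
H(N) = 2 + N (H(N) = N + 2 = 2 + N)
I*(H((-4 - 4) + 1/(4 + 6)) + 37) = 28*((2 + ((-4 - 4) + 1/(4 + 6))) + 37) = 28*((2 + (-8 + 1/10)) + 37) = 28*((2 + (-8 + ⅒)) + 37) = 28*((2 - 79/10) + 37) = 28*(-59/10 + 37) = 28*(311/10) = 4354/5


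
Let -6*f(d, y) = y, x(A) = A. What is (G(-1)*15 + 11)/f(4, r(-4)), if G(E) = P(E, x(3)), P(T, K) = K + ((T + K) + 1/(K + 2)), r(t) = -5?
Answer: 534/5 ≈ 106.80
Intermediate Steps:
f(d, y) = -y/6
P(T, K) = T + 1/(2 + K) + 2*K (P(T, K) = K + ((K + T) + 1/(2 + K)) = K + (K + T + 1/(2 + K)) = T + 1/(2 + K) + 2*K)
G(E) = 31/5 + E (G(E) = (1 + 2*E + 2*3² + 4*3 + 3*E)/(2 + 3) = (1 + 2*E + 2*9 + 12 + 3*E)/5 = (1 + 2*E + 18 + 12 + 3*E)/5 = (31 + 5*E)/5 = 31/5 + E)
(G(-1)*15 + 11)/f(4, r(-4)) = ((31/5 - 1)*15 + 11)/((-⅙*(-5))) = ((26/5)*15 + 11)/(⅚) = (78 + 11)*(6/5) = 89*(6/5) = 534/5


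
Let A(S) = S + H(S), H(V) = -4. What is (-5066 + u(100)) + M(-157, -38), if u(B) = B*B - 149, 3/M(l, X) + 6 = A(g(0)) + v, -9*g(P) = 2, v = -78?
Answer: 3799263/794 ≈ 4785.0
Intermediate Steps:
g(P) = -2/9 (g(P) = -1/9*2 = -2/9)
A(S) = -4 + S (A(S) = S - 4 = -4 + S)
M(l, X) = -27/794 (M(l, X) = 3/(-6 + ((-4 - 2/9) - 78)) = 3/(-6 + (-38/9 - 78)) = 3/(-6 - 740/9) = 3/(-794/9) = 3*(-9/794) = -27/794)
u(B) = -149 + B**2 (u(B) = B**2 - 149 = -149 + B**2)
(-5066 + u(100)) + M(-157, -38) = (-5066 + (-149 + 100**2)) - 27/794 = (-5066 + (-149 + 10000)) - 27/794 = (-5066 + 9851) - 27/794 = 4785 - 27/794 = 3799263/794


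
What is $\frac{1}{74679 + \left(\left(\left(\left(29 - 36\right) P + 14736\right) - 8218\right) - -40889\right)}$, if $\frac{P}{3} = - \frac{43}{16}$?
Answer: $\frac{16}{1954279} \approx 8.1872 \cdot 10^{-6}$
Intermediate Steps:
$P = - \frac{129}{16}$ ($P = 3 \left(- \frac{43}{16}\right) = - \frac{129}{16} \approx -8.0625$)
$\frac{1}{74679 + \left(\left(\left(\left(29 - 36\right) P + 14736\right) - 8218\right) - -40889\right)} = \frac{1}{74679 - \left(-47407 - \left(29 - 36\right) \left(- \frac{129}{16}\right)\right)} = \frac{1}{74679 + \left(\left(\left(\left(-7\right) \left(- \frac{129}{16}\right) + 14736\right) - 8218\right) + 40889\right)} = \frac{1}{74679 + \left(\left(\left(\frac{903}{16} + 14736\right) - 8218\right) + 40889\right)} = \frac{1}{74679 + \left(\left(\frac{236679}{16} - 8218\right) + 40889\right)} = \frac{1}{74679 + \left(\frac{105191}{16} + 40889\right)} = \frac{1}{74679 + \frac{759415}{16}} = \frac{1}{\frac{1954279}{16}} = \frac{16}{1954279}$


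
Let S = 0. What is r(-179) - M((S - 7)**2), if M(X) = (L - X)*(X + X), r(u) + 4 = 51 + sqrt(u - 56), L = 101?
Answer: -5049 + I*sqrt(235) ≈ -5049.0 + 15.33*I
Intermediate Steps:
r(u) = 47 + sqrt(-56 + u) (r(u) = -4 + (51 + sqrt(u - 56)) = -4 + (51 + sqrt(-56 + u)) = 47 + sqrt(-56 + u))
M(X) = 2*X*(101 - X) (M(X) = (101 - X)*(X + X) = (101 - X)*(2*X) = 2*X*(101 - X))
r(-179) - M((S - 7)**2) = (47 + sqrt(-56 - 179)) - 2*(0 - 7)**2*(101 - (0 - 7)**2) = (47 + sqrt(-235)) - 2*(-7)**2*(101 - 1*(-7)**2) = (47 + I*sqrt(235)) - 2*49*(101 - 1*49) = (47 + I*sqrt(235)) - 2*49*(101 - 49) = (47 + I*sqrt(235)) - 2*49*52 = (47 + I*sqrt(235)) - 1*5096 = (47 + I*sqrt(235)) - 5096 = -5049 + I*sqrt(235)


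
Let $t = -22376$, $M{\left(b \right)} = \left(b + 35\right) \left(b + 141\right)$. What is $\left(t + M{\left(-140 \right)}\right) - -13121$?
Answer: $-9360$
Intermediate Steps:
$M{\left(b \right)} = \left(35 + b\right) \left(141 + b\right)$
$\left(t + M{\left(-140 \right)}\right) - -13121 = \left(-22376 + \left(4935 + \left(-140\right)^{2} + 176 \left(-140\right)\right)\right) - -13121 = \left(-22376 + \left(4935 + 19600 - 24640\right)\right) + 13121 = \left(-22376 - 105\right) + 13121 = -22481 + 13121 = -9360$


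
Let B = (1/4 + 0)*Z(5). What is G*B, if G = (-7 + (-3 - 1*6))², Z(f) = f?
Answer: 320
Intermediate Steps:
G = 256 (G = (-7 + (-3 - 6))² = (-7 - 9)² = (-16)² = 256)
B = 5/4 (B = (1/4 + 0)*5 = (¼ + 0)*5 = (¼)*5 = 5/4 ≈ 1.2500)
G*B = 256*(5/4) = 320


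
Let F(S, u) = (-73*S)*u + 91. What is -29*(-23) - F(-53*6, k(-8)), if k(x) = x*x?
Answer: -1485120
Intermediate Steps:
k(x) = x**2
F(S, u) = 91 - 73*S*u (F(S, u) = -73*S*u + 91 = 91 - 73*S*u)
-29*(-23) - F(-53*6, k(-8)) = -29*(-23) - (91 - 73*(-53*6)*(-8)**2) = 667 - (91 - 73*(-318)*64) = 667 - (91 + 1485696) = 667 - 1*1485787 = 667 - 1485787 = -1485120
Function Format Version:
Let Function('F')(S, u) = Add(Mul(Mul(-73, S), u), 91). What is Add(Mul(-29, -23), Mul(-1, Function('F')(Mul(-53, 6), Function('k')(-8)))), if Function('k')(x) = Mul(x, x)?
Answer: -1485120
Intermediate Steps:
Function('k')(x) = Pow(x, 2)
Function('F')(S, u) = Add(91, Mul(-73, S, u)) (Function('F')(S, u) = Add(Mul(-73, S, u), 91) = Add(91, Mul(-73, S, u)))
Add(Mul(-29, -23), Mul(-1, Function('F')(Mul(-53, 6), Function('k')(-8)))) = Add(Mul(-29, -23), Mul(-1, Add(91, Mul(-73, Mul(-53, 6), Pow(-8, 2))))) = Add(667, Mul(-1, Add(91, Mul(-73, -318, 64)))) = Add(667, Mul(-1, Add(91, 1485696))) = Add(667, Mul(-1, 1485787)) = Add(667, -1485787) = -1485120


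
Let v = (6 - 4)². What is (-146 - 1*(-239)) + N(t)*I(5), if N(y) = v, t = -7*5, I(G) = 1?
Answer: 97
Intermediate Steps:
v = 4 (v = 2² = 4)
t = -35
N(y) = 4
(-146 - 1*(-239)) + N(t)*I(5) = (-146 - 1*(-239)) + 4*1 = (-146 + 239) + 4 = 93 + 4 = 97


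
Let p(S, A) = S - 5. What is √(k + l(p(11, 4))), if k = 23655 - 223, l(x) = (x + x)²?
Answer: 2*√5894 ≈ 153.54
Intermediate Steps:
p(S, A) = -5 + S
l(x) = 4*x² (l(x) = (2*x)² = 4*x²)
k = 23432
√(k + l(p(11, 4))) = √(23432 + 4*(-5 + 11)²) = √(23432 + 4*6²) = √(23432 + 4*36) = √(23432 + 144) = √23576 = 2*√5894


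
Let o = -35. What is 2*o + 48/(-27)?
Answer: -646/9 ≈ -71.778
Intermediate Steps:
2*o + 48/(-27) = 2*(-35) + 48/(-27) = -70 + 48*(-1/27) = -70 - 16/9 = -646/9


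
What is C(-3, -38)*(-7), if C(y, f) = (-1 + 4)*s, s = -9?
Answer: 189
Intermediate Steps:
C(y, f) = -27 (C(y, f) = (-1 + 4)*(-9) = 3*(-9) = -27)
C(-3, -38)*(-7) = -27*(-7) = 189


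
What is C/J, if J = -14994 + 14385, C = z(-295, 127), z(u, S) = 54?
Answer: -18/203 ≈ -0.088670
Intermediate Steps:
C = 54
J = -609
C/J = 54/(-609) = 54*(-1/609) = -18/203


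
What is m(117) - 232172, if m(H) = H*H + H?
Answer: -218366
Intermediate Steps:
m(H) = H + H**2 (m(H) = H**2 + H = H + H**2)
m(117) - 232172 = 117*(1 + 117) - 232172 = 117*118 - 232172 = 13806 - 232172 = -218366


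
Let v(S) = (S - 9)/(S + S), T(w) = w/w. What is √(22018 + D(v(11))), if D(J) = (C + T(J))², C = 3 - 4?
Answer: √22018 ≈ 148.38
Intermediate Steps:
T(w) = 1
C = -1
v(S) = (-9 + S)/(2*S) (v(S) = (-9 + S)/((2*S)) = (-9 + S)*(1/(2*S)) = (-9 + S)/(2*S))
D(J) = 0 (D(J) = (-1 + 1)² = 0² = 0)
√(22018 + D(v(11))) = √(22018 + 0) = √22018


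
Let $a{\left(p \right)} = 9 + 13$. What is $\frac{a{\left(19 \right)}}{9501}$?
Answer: $\frac{22}{9501} \approx 0.0023155$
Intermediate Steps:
$a{\left(p \right)} = 22$
$\frac{a{\left(19 \right)}}{9501} = \frac{22}{9501}$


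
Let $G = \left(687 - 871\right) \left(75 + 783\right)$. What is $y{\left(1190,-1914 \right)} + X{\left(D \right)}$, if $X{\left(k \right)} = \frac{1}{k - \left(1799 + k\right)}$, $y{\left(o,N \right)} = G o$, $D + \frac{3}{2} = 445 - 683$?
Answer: $- \frac{337973956321}{1799} \approx -1.8787 \cdot 10^{8}$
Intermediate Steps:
$G = -157872$ ($G = \left(-184\right) 858 = -157872$)
$D = - \frac{479}{2}$ ($D = - \frac{3}{2} + \left(445 - 683\right) = - \frac{3}{2} - 238 = - \frac{479}{2} \approx -239.5$)
$y{\left(o,N \right)} = - 157872 o$
$X{\left(k \right)} = - \frac{1}{1799}$ ($X{\left(k \right)} = \frac{1}{-1799} = - \frac{1}{1799}$)
$y{\left(1190,-1914 \right)} + X{\left(D \right)} = \left(-157872\right) 1190 - \frac{1}{1799} = -187867680 - \frac{1}{1799} = - \frac{337973956321}{1799}$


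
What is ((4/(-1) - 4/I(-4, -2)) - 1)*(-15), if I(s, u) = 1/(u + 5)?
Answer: 255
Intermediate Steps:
I(s, u) = 1/(5 + u)
((4/(-1) - 4/I(-4, -2)) - 1)*(-15) = ((4/(-1) - 4/(1/(5 - 2))) - 1)*(-15) = ((4*(-1) - 4/(1/3)) - 1)*(-15) = ((-4 - 4/⅓) - 1)*(-15) = ((-4 - 4*3) - 1)*(-15) = ((-4 - 12) - 1)*(-15) = (-16 - 1)*(-15) = -17*(-15) = 255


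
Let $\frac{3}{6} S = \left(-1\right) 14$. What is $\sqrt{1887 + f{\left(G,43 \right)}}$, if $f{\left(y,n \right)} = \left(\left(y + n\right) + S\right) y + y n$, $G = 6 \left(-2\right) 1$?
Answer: $\sqrt{1335} \approx 36.538$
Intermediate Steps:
$G = -12$ ($G = \left(-12\right) 1 = -12$)
$S = -28$ ($S = 2 \left(\left(-1\right) 14\right) = 2 \left(-14\right) = -28$)
$f{\left(y,n \right)} = n y + y \left(-28 + n + y\right)$ ($f{\left(y,n \right)} = \left(\left(y + n\right) - 28\right) y + y n = \left(\left(n + y\right) - 28\right) y + n y = \left(-28 + n + y\right) y + n y = y \left(-28 + n + y\right) + n y = n y + y \left(-28 + n + y\right)$)
$\sqrt{1887 + f{\left(G,43 \right)}} = \sqrt{1887 - 12 \left(-28 - 12 + 2 \cdot 43\right)} = \sqrt{1887 - 12 \left(-28 - 12 + 86\right)} = \sqrt{1887 - 552} = \sqrt{1335}$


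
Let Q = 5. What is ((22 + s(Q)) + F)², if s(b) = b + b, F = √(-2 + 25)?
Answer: (32 + √23)² ≈ 1353.9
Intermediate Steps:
F = √23 ≈ 4.7958
s(b) = 2*b
((22 + s(Q)) + F)² = ((22 + 2*5) + √23)² = ((22 + 10) + √23)² = (32 + √23)²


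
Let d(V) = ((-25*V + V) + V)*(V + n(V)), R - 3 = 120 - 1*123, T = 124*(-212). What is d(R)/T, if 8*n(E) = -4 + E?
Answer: 0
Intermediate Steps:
T = -26288
n(E) = -½ + E/8 (n(E) = (-4 + E)/8 = -½ + E/8)
R = 0 (R = 3 + (120 - 1*123) = 3 + (120 - 123) = 3 - 3 = 0)
d(V) = -23*V*(-½ + 9*V/8) (d(V) = ((-25*V + V) + V)*(V + (-½ + V/8)) = (-24*V + V)*(-½ + 9*V/8) = (-23*V)*(-½ + 9*V/8) = -23*V*(-½ + 9*V/8))
d(R)/T = ((23/8)*0*(4 - 9*0))/(-26288) = ((23/8)*0*(4 + 0))*(-1/26288) = ((23/8)*0*4)*(-1/26288) = 0*(-1/26288) = 0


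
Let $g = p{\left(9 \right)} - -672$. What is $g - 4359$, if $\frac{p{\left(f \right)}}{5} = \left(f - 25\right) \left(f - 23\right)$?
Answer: $-2567$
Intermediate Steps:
$p{\left(f \right)} = 5 \left(-25 + f\right) \left(-23 + f\right)$ ($p{\left(f \right)} = 5 \left(f - 25\right) \left(f - 23\right) = 5 \left(-25 + f\right) \left(-23 + f\right)$)
$g = 1792$ ($g = \left(2875 - 2160 + 5 \cdot 9^{2}\right) - -672 = \left(2875 - 2160 + 5 \cdot 81\right) + 672 = \left(2875 - 2160 + 405\right) + 672 = 1120 + 672 = 1792$)
$g - 4359 = 1792 - 4359 = -2567$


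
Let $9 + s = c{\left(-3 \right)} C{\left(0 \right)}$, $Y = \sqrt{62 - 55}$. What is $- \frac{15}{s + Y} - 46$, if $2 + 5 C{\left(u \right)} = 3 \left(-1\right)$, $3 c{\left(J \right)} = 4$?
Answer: $- \frac{39913}{898} + \frac{135 \sqrt{7}}{898} \approx -44.049$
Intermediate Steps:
$c{\left(J \right)} = \frac{4}{3}$ ($c{\left(J \right)} = \frac{1}{3} \cdot 4 = \frac{4}{3}$)
$C{\left(u \right)} = -1$ ($C{\left(u \right)} = - \frac{2}{5} + \frac{3 \left(-1\right)}{5} = - \frac{2}{5} + \frac{1}{5} \left(-3\right) = - \frac{2}{5} - \frac{3}{5} = -1$)
$Y = \sqrt{7} \approx 2.6458$
$s = - \frac{31}{3}$ ($s = -9 + \frac{4}{3} \left(-1\right) = -9 - \frac{4}{3} = - \frac{31}{3} \approx -10.333$)
$- \frac{15}{s + Y} - 46 = - \frac{15}{- \frac{31}{3} + \sqrt{7}} - 46 = -46 - \frac{15}{- \frac{31}{3} + \sqrt{7}}$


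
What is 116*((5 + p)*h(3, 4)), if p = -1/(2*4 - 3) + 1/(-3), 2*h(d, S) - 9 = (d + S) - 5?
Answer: 42746/15 ≈ 2849.7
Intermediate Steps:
h(d, S) = 2 + S/2 + d/2 (h(d, S) = 9/2 + ((d + S) - 5)/2 = 9/2 + ((S + d) - 5)/2 = 9/2 + (-5 + S + d)/2 = 9/2 + (-5/2 + S/2 + d/2) = 2 + S/2 + d/2)
p = -8/15 (p = -1/(8 - 3) + 1*(-⅓) = -1/5 - ⅓ = -1*⅕ - ⅓ = -⅕ - ⅓ = -8/15 ≈ -0.53333)
116*((5 + p)*h(3, 4)) = 116*((5 - 8/15)*(2 + (½)*4 + (½)*3)) = 116*(67*(2 + 2 + 3/2)/15) = 116*((67/15)*(11/2)) = 116*(737/30) = 42746/15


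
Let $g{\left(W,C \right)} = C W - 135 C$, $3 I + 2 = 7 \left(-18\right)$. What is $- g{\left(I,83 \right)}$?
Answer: $\frac{44239}{3} \approx 14746.0$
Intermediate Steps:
$I = - \frac{128}{3}$ ($I = - \frac{2}{3} + \frac{7 \left(-18\right)}{3} = - \frac{2}{3} + \frac{1}{3} \left(-126\right) = - \frac{2}{3} - 42 = - \frac{128}{3} \approx -42.667$)
$g{\left(W,C \right)} = - 135 C + C W$
$- g{\left(I,83 \right)} = - 83 \left(-135 - \frac{128}{3}\right) = - \frac{83 \left(-533\right)}{3} = \left(-1\right) \left(- \frac{44239}{3}\right) = \frac{44239}{3}$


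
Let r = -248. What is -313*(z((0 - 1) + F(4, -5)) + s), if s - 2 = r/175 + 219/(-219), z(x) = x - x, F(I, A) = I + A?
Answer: 22849/175 ≈ 130.57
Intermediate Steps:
F(I, A) = A + I
z(x) = 0
s = -73/175 (s = 2 + (-248/175 + 219/(-219)) = 2 + (-248*1/175 + 219*(-1/219)) = 2 + (-248/175 - 1) = 2 - 423/175 = -73/175 ≈ -0.41714)
-313*(z((0 - 1) + F(4, -5)) + s) = -313*(0 - 73/175) = -313*(-73/175) = 22849/175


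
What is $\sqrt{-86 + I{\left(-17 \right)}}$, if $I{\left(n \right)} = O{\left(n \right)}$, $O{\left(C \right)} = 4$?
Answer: $i \sqrt{82} \approx 9.0554 i$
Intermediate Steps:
$I{\left(n \right)} = 4$
$\sqrt{-86 + I{\left(-17 \right)}} = \sqrt{-86 + 4} = \sqrt{-82} = i \sqrt{82}$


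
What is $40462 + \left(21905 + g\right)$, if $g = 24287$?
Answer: $86654$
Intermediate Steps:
$40462 + \left(21905 + g\right) = 40462 + \left(21905 + 24287\right) = 40462 + 46192 = 86654$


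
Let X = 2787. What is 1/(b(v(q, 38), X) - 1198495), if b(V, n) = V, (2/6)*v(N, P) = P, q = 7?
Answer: -1/1198381 ≈ -8.3446e-7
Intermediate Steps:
v(N, P) = 3*P
1/(b(v(q, 38), X) - 1198495) = 1/(3*38 - 1198495) = 1/(114 - 1198495) = 1/(-1198381) = -1/1198381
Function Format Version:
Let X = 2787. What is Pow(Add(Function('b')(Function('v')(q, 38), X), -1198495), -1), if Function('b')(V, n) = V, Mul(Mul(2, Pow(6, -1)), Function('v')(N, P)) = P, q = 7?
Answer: Rational(-1, 1198381) ≈ -8.3446e-7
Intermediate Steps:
Function('v')(N, P) = Mul(3, P)
Pow(Add(Function('b')(Function('v')(q, 38), X), -1198495), -1) = Pow(Add(Mul(3, 38), -1198495), -1) = Pow(Add(114, -1198495), -1) = Pow(-1198381, -1) = Rational(-1, 1198381)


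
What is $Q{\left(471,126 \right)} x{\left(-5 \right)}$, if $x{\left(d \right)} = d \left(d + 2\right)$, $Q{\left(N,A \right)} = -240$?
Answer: $-3600$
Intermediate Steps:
$x{\left(d \right)} = d \left(2 + d\right)$
$Q{\left(471,126 \right)} x{\left(-5 \right)} = - 240 \left(- 5 \left(2 - 5\right)\right) = - 240 \left(\left(-5\right) \left(-3\right)\right) = \left(-240\right) 15 = -3600$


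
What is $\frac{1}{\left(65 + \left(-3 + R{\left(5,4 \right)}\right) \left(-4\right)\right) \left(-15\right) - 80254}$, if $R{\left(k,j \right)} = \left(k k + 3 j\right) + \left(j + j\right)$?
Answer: $- \frac{1}{78709} \approx -1.2705 \cdot 10^{-5}$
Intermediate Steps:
$R{\left(k,j \right)} = k^{2} + 5 j$ ($R{\left(k,j \right)} = \left(k^{2} + 3 j\right) + 2 j = k^{2} + 5 j$)
$\frac{1}{\left(65 + \left(-3 + R{\left(5,4 \right)}\right) \left(-4\right)\right) \left(-15\right) - 80254} = \frac{1}{\left(65 + \left(-3 + \left(5^{2} + 5 \cdot 4\right)\right) \left(-4\right)\right) \left(-15\right) - 80254} = \frac{1}{\left(65 + \left(-3 + \left(25 + 20\right)\right) \left(-4\right)\right) \left(-15\right) - 80254} = \frac{1}{\left(65 + \left(-3 + 45\right) \left(-4\right)\right) \left(-15\right) - 80254} = \frac{1}{\left(65 + 42 \left(-4\right)\right) \left(-15\right) - 80254} = \frac{1}{\left(65 - 168\right) \left(-15\right) - 80254} = \frac{1}{\left(-103\right) \left(-15\right) - 80254} = \frac{1}{1545 - 80254} = \frac{1}{-78709} = - \frac{1}{78709}$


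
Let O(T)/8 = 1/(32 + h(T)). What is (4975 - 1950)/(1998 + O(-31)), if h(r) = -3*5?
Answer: 51425/33974 ≈ 1.5137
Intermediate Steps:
h(r) = -15
O(T) = 8/17 (O(T) = 8/(32 - 15) = 8/17)
(4975 - 1950)/(1998 + O(-31)) = (4975 - 1950)/(1998 + 8/17) = 3025/(33974/17) = 3025*(17/33974) = 51425/33974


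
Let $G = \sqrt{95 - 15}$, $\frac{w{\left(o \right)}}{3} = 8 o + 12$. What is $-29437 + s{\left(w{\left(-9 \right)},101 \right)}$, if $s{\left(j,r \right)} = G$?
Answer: $-29437 + 4 \sqrt{5} \approx -29428.0$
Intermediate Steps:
$w{\left(o \right)} = 36 + 24 o$ ($w{\left(o \right)} = 3 \left(8 o + 12\right) = 3 \left(12 + 8 o\right) = 36 + 24 o$)
$G = 4 \sqrt{5}$ ($G = \sqrt{80} = 4 \sqrt{5} \approx 8.9443$)
$s{\left(j,r \right)} = 4 \sqrt{5}$
$-29437 + s{\left(w{\left(-9 \right)},101 \right)} = -29437 + 4 \sqrt{5}$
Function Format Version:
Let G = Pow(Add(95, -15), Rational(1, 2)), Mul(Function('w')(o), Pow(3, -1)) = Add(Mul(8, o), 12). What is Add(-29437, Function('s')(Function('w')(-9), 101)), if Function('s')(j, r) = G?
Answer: Add(-29437, Mul(4, Pow(5, Rational(1, 2)))) ≈ -29428.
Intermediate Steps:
Function('w')(o) = Add(36, Mul(24, o)) (Function('w')(o) = Mul(3, Add(Mul(8, o), 12)) = Mul(3, Add(12, Mul(8, o))) = Add(36, Mul(24, o)))
G = Mul(4, Pow(5, Rational(1, 2))) (G = Pow(80, Rational(1, 2)) = Mul(4, Pow(5, Rational(1, 2))) ≈ 8.9443)
Function('s')(j, r) = Mul(4, Pow(5, Rational(1, 2)))
Add(-29437, Function('s')(Function('w')(-9), 101)) = Add(-29437, Mul(4, Pow(5, Rational(1, 2))))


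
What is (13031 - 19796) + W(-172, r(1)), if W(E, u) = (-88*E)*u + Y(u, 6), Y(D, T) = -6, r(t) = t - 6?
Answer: -82451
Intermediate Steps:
r(t) = -6 + t
W(E, u) = -6 - 88*E*u (W(E, u) = (-88*E)*u - 6 = -88*E*u - 6 = -6 - 88*E*u)
(13031 - 19796) + W(-172, r(1)) = (13031 - 19796) + (-6 - 88*(-172)*(-6 + 1)) = -6765 + (-6 - 88*(-172)*(-5)) = -6765 + (-6 - 75680) = -6765 - 75686 = -82451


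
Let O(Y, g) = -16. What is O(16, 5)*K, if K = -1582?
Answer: 25312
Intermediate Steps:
O(16, 5)*K = -16*(-1582) = 25312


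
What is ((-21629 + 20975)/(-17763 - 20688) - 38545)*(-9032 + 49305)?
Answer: -19896112355831/12817 ≈ -1.5523e+9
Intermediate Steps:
((-21629 + 20975)/(-17763 - 20688) - 38545)*(-9032 + 49305) = (-654/(-38451) - 38545)*40273 = (-654*(-1/38451) - 38545)*40273 = (218/12817 - 38545)*40273 = -494031047/12817*40273 = -19896112355831/12817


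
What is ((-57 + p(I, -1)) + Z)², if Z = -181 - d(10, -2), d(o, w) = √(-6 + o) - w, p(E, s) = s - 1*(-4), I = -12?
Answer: 57121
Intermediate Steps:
p(E, s) = 4 + s (p(E, s) = s + 4 = 4 + s)
Z = -185 (Z = -181 - (√(-6 + 10) - 1*(-2)) = -181 - (√4 + 2) = -181 - (2 + 2) = -181 - 1*4 = -181 - 4 = -185)
((-57 + p(I, -1)) + Z)² = ((-57 + (4 - 1)) - 185)² = ((-57 + 3) - 185)² = (-54 - 185)² = (-239)² = 57121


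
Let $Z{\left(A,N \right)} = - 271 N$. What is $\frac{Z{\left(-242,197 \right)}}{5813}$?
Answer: $- \frac{53387}{5813} \approx -9.1841$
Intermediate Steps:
$\frac{Z{\left(-242,197 \right)}}{5813} = \frac{\left(-271\right) 197}{5813} = \left(-53387\right) \frac{1}{5813} = - \frac{53387}{5813}$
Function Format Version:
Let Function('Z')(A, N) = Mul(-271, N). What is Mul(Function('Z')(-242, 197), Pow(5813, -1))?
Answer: Rational(-53387, 5813) ≈ -9.1841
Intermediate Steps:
Mul(Function('Z')(-242, 197), Pow(5813, -1)) = Mul(Mul(-271, 197), Pow(5813, -1)) = Mul(-53387, Rational(1, 5813)) = Rational(-53387, 5813)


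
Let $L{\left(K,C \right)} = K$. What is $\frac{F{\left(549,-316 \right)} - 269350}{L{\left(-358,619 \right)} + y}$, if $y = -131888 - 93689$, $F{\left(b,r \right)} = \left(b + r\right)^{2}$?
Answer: $\frac{215061}{225935} \approx 0.95187$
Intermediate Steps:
$y = -225577$
$\frac{F{\left(549,-316 \right)} - 269350}{L{\left(-358,619 \right)} + y} = \frac{\left(549 - 316\right)^{2} - 269350}{-358 - 225577} = \frac{233^{2} - 269350}{-225935} = \left(54289 - 269350\right) \left(- \frac{1}{225935}\right) = \left(-215061\right) \left(- \frac{1}{225935}\right) = \frac{215061}{225935}$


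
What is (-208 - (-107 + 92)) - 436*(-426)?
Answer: 185543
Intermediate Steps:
(-208 - (-107 + 92)) - 436*(-426) = (-208 - 1*(-15)) + 185736 = (-208 + 15) + 185736 = -193 + 185736 = 185543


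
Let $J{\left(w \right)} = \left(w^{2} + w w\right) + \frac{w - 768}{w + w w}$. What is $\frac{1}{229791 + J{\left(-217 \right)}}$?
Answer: $\frac{46872}{15185073983} \approx 3.0867 \cdot 10^{-6}$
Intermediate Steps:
$J{\left(w \right)} = 2 w^{2} + \frac{-768 + w}{w + w^{2}}$ ($J{\left(w \right)} = \left(w^{2} + w^{2}\right) + \frac{-768 + w}{w + w^{2}} = 2 w^{2} + \frac{-768 + w}{w + w^{2}}$)
$\frac{1}{229791 + J{\left(-217 \right)}} = \frac{1}{229791 + \frac{-768 - 217 + 2 \left(-217\right)^{3} + 2 \left(-217\right)^{4}}{\left(-217\right) \left(1 - 217\right)}} = \frac{1}{229791 - \frac{-768 - 217 + 2 \left(-10218313\right) + 2 \cdot 2217373921}{217 \left(-216\right)}} = \frac{1}{229791 - - \frac{-768 - 217 - 20436626 + 4434747842}{46872}} = \frac{1}{229791 - \left(- \frac{1}{46872}\right) 4414310231} = \frac{1}{229791 + \frac{4414310231}{46872}} = \frac{1}{\frac{15185073983}{46872}} = \frac{46872}{15185073983}$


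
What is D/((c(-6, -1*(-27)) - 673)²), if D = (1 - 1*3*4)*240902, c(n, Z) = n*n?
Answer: -2649922/405769 ≈ -6.5306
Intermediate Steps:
c(n, Z) = n²
D = -2649922 (D = (1 - 3*4)*240902 = (1 - 12)*240902 = -11*240902 = -2649922)
D/((c(-6, -1*(-27)) - 673)²) = -2649922/((-6)² - 673)² = -2649922/(36 - 673)² = -2649922/((-637)²) = -2649922/405769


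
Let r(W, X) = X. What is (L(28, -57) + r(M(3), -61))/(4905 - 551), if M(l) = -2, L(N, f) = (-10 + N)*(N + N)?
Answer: 947/4354 ≈ 0.21750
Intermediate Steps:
L(N, f) = 2*N*(-10 + N) (L(N, f) = (-10 + N)*(2*N) = 2*N*(-10 + N))
(L(28, -57) + r(M(3), -61))/(4905 - 551) = (2*28*(-10 + 28) - 61)/(4905 - 551) = (2*28*18 - 61)/4354 = (1008 - 61)*(1/4354) = 947*(1/4354) = 947/4354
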